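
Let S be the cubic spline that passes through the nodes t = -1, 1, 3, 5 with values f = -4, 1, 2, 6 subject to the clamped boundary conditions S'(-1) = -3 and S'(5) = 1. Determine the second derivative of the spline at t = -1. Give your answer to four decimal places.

With M_i denoting the second derivative at x_i, h_i = 2, 2, 2, and Δ_i = (y_(i+1) − y_i)/h_i = 5/2, 1/2, 2:
  2·M_0 + 8·M_1 + 2·M_2 = 6(Δ_1 - Δ_0) = -12
  2·M_1 + 8·M_2 + 2·M_3 = 6(Δ_2 - Δ_1) = 9
Clamped end conditions give two more equations: 2h_0·M_0 + h_0·M_1 = 6(Δ_0 - S'(-1)) = 33 and h_2·M_2 + 2h_2·M_3 = 6(S'(5) - Δ_2) = -6.
Solving the tridiagonal system: M_0 = 161/15, M_1 = -149/30, M_2 = 47/15, M_3 = -46/15.

10.7333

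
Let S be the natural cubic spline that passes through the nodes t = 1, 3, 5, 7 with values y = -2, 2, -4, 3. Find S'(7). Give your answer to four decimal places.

With M_i denoting the second derivative at x_i, h_i = 2, 2, 2, and Δ_i = (y_(i+1) − y_i)/h_i = 2, -3, 7/2:
  2·M_0 + 8·M_1 + 2·M_2 = 6(Δ_1 - Δ_0) = -30
  2·M_1 + 8·M_2 + 2·M_3 = 6(Δ_2 - Δ_1) = 39
Natural end conditions: M_0 = M_3 = 0.
Forward elimination and back-substitution give M_0 = 0, M_1 = -53/10, M_2 = 31/5, M_3 = 0.
On [5, 7], S'(t) = b_2 + 2c_2·(t - 5) + 3d_2·(t - 5)² with b_2 = Δ_2 - h_2(2M_2 + M_3)/6 = -19/30, c_2 = M_2/2 = 31/10, d_2 = (M_3 - M_2)/(6h_2) = -31/60. So S'(7) = 167/30.

5.5667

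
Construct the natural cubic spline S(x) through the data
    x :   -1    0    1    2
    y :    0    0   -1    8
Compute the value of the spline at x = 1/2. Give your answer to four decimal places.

-1.1750

Let m_i = S''(x_i). Step sizes h_i = 1, 1, 1; slopes of the chords Δ_i = (y_(i+1) - y_i)/h_i = 0, -1, 9.
  1·m_0 + 4·m_1 + 1·m_2 = 6(Δ_1 - Δ_0) = -6
  1·m_1 + 4·m_2 + 1·m_3 = 6(Δ_2 - Δ_1) = 60
Natural end conditions: m_0 = m_3 = 0.
Solving: m_0 = 0, m_1 = -28/5, m_2 = 82/5, m_3 = 0.
On [0, 1], S(x) = 0 - 28/15·x - 14/5·x² + 11/3·x³.
With x = 1/2: S(1/2) = -47/40.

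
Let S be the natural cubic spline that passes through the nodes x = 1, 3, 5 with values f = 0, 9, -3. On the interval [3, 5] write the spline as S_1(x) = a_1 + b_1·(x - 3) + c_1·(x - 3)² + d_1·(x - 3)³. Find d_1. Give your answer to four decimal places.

0.6563

Let M_i = S''(x_i). Step sizes h_i = 2, 2; slopes of the chords Δ_i = (y_(i+1) - y_i)/h_i = 9/2, -6.
  2·M_0 + 8·M_1 + 2·M_2 = 6(Δ_1 - Δ_0) = -63
Natural end conditions: M_0 = M_2 = 0.
Hence M_0 = 0, M_1 = -63/8, M_2 = 0.
On [3, 5], with S_1(x) = a_1 + b_1·(x - 3) + c_1·(x - 3)² + d_1·(x - 3)³: c_1 = M_1/2 = -63/16, d_1 = (M_2 - M_1)/(6h_1) = 21/32, b_1 = Δ_1 - h_1(2M_1 + M_2)/6 = -3/4.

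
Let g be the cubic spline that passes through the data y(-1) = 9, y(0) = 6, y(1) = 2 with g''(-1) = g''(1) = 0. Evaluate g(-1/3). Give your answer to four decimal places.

With M_i denoting the second derivative at x_i, h_i = 1, 1, and Δ_i = (y_(i+1) − y_i)/h_i = -3, -4:
  1·M_0 + 4·M_1 + 1·M_2 = 6(Δ_1 - Δ_0) = -6
Natural end conditions: M_0 = M_2 = 0.
Forward elimination and back-substitution give M_0 = 0, M_1 = -3/2, M_2 = 0.
On [-1, 0], g(x) = 9 - 11/4·(x + 1) + 0·(x + 1)² - 1/4·(x + 1)³.
With (x + 1) = 2/3: g(-1/3) = 383/54.

7.0926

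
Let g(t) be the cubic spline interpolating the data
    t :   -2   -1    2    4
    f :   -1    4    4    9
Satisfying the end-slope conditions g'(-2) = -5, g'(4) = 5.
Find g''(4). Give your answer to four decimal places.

1.7308

With σ_i denoting the second derivative at x_i, h_i = 1, 3, 2, and Δ_i = (y_(i+1) − y_i)/h_i = 5, 0, 5/2:
  1·σ_0 + 8·σ_1 + 3·σ_2 = 6(Δ_1 - Δ_0) = -30
  3·σ_1 + 10·σ_2 + 2·σ_3 = 6(Δ_2 - Δ_1) = 15
Clamped end conditions give two more equations: 2h_0·σ_0 + h_0·σ_1 = 6(Δ_0 - g'(-2)) = 60 and h_2·σ_2 + 2h_2·σ_3 = 6(g'(4) - Δ_2) = 15.
Forward elimination and back-substitution give σ_0 = 905/26, σ_1 = -125/13, σ_2 = 105/26, σ_3 = 45/26.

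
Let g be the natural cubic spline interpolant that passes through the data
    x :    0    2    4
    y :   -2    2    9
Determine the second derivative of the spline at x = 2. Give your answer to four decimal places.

1.1250

With M_i denoting the second derivative at x_i, h_i = 2, 2, and Δ_i = (y_(i+1) − y_i)/h_i = 2, 7/2:
  2·M_0 + 8·M_1 + 2·M_2 = 6(Δ_1 - Δ_0) = 9
Natural end conditions: M_0 = M_2 = 0.
Solving: M_0 = 0, M_1 = 9/8, M_2 = 0.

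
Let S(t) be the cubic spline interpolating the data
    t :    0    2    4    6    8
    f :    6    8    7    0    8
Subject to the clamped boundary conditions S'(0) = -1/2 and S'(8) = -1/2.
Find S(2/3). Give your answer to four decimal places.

With m_i denoting the second derivative at x_i, h_i = 2, 2, 2, 2, and Δ_i = (y_(i+1) − y_i)/h_i = 1, -1/2, -7/2, 4:
  2·m_0 + 8·m_1 + 2·m_2 = 6(Δ_1 - Δ_0) = -9
  2·m_1 + 8·m_2 + 2·m_3 = 6(Δ_2 - Δ_1) = -18
  2·m_2 + 8·m_3 + 2·m_4 = 6(Δ_3 - Δ_2) = 45
Clamped end conditions give two more equations: 2h_0·m_0 + h_0·m_1 = 6(Δ_0 - S'(0)) = 9 and h_3·m_3 + 2h_3·m_4 = 6(S'(8) - Δ_3) = -27.
Hence m_0 = 18/7, m_1 = -9/14, m_2 = -9/2, m_3 = 135/14, m_4 = -81/7.
On [0, 2], S(t) = 6 - 1/2·t + 9/7·t² - 15/56·t³.
With t = 2/3: S(2/3) = 388/63.

6.1587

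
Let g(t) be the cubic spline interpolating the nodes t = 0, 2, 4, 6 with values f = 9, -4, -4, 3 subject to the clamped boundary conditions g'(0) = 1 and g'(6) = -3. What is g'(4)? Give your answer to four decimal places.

4.9667

Let M_i = g''(x_i). Step sizes h_i = 2, 2, 2; slopes of the chords Δ_i = (y_(i+1) - y_i)/h_i = -13/2, 0, 7/2.
  2·M_0 + 8·M_1 + 2·M_2 = 6(Δ_1 - Δ_0) = 39
  2·M_1 + 8·M_2 + 2·M_3 = 6(Δ_2 - Δ_1) = 21
Clamped end conditions give two more equations: 2h_0·M_0 + h_0·M_1 = 6(Δ_0 - g'(0)) = -45 and h_2·M_2 + 2h_2·M_3 = 6(g'(6) - Δ_2) = -39.
Forward elimination and back-substitution give M_0 = -227/15, M_1 = 233/30, M_2 = 107/30, M_3 = -173/15.
On [4, 6], g'(t) = b_2 + 2c_2·(t - 4) + 3d_2·(t - 4)² with b_2 = Δ_2 - h_2(2M_2 + M_3)/6 = 149/30, c_2 = M_2/2 = 107/60, d_2 = (M_3 - M_2)/(6h_2) = -151/120. So g'(4) = 149/30.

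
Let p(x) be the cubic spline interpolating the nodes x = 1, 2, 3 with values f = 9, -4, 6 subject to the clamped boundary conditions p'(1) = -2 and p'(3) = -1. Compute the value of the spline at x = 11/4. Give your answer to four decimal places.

4.5078

Put m_i = p'' at the i-th knot. Here h = (1, 1) and Δ = (-13, 10), so the interior equations h_(i-1)·m_(i-1) + 2(h_(i-1)+h_i)·m_i + h_i·m_(i+1) = 6(Δ_i − Δ_(i-1)) read
  1·m_0 + 4·m_1 + 1·m_2 = 6(Δ_1 - Δ_0) = 138
Clamped end conditions give two more equations: 2h_0·m_0 + h_0·m_1 = 6(Δ_0 - p'(1)) = -66 and h_1·m_1 + 2h_1·m_2 = 6(p'(3) - Δ_1) = -66.
Solving the tridiagonal system: m_0 = -67, m_1 = 68, m_2 = -67.
On [2, 3], p(x) = -4 - 3/2·(x - 2) + 34·(x - 2)² - 45/2·(x - 2)³.
With (x - 2) = 3/4: p(11/4) = 577/128.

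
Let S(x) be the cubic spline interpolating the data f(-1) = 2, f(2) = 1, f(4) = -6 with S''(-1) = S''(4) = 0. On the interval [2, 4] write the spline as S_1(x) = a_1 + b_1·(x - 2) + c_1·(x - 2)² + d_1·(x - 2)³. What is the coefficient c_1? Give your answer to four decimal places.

Put σ_i = S'' at the i-th knot. Here h = (3, 2) and Δ = (-1/3, -7/2), so the interior equations h_(i-1)·σ_(i-1) + 2(h_(i-1)+h_i)·σ_i + h_i·σ_(i+1) = 6(Δ_i − Δ_(i-1)) read
  3·σ_0 + 10·σ_1 + 2·σ_2 = 6(Δ_1 - Δ_0) = -19
Natural end conditions: σ_0 = σ_2 = 0.
Forward elimination and back-substitution give σ_0 = 0, σ_1 = -19/10, σ_2 = 0.
On [2, 4], with S_1(x) = a_1 + b_1·(x - 2) + c_1·(x - 2)² + d_1·(x - 2)³: c_1 = σ_1/2 = -19/20, d_1 = (σ_2 - σ_1)/(6h_1) = 19/120, b_1 = Δ_1 - h_1(2σ_1 + σ_2)/6 = -67/30.

-0.9500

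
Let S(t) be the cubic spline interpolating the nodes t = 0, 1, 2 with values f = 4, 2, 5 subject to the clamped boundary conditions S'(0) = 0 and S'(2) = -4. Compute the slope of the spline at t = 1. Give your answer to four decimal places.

With m_i denoting the second derivative at x_i, h_i = 1, 1, and Δ_i = (y_(i+1) − y_i)/h_i = -2, 3:
  1·m_0 + 4·m_1 + 1·m_2 = 6(Δ_1 - Δ_0) = 30
Clamped end conditions give two more equations: 2h_0·m_0 + h_0·m_1 = 6(Δ_0 - S'(0)) = -12 and h_1·m_1 + 2h_1·m_2 = 6(S'(2) - Δ_1) = -42.
Solving the tridiagonal system: m_0 = -31/2, m_1 = 19, m_2 = -61/2.
On [1, 2], S'(t) = b_1 + 2c_1·(t - 1) + 3d_1·(t - 1)² with b_1 = Δ_1 - h_1(2m_1 + m_2)/6 = 7/4, c_1 = m_1/2 = 19/2, d_1 = (m_2 - m_1)/(6h_1) = -33/4. So S'(1) = 7/4.

1.7500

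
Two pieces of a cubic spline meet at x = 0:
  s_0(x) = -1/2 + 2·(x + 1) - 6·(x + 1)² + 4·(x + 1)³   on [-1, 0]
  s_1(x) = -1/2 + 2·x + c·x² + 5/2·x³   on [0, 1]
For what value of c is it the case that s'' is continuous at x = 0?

s_0''(x) = -12 + 24·(x + 1), so s_0''(0) = 12. On the right, s_1''(0) = 2c, so c = 6.

6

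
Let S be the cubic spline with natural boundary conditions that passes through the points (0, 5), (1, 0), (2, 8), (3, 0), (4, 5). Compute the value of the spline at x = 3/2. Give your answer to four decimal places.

Write m_i for S''(x_i). With h_i = 1, 1, 1, 1 and divided differences Δ_i = -5, 8, -8, 5, the continuity of S' gives the tridiagonal system
  1·m_0 + 4·m_1 + 1·m_2 = 6(Δ_1 - Δ_0) = 78
  1·m_1 + 4·m_2 + 1·m_3 = 6(Δ_2 - Δ_1) = -96
  1·m_2 + 4·m_3 + 1·m_4 = 6(Δ_3 - Δ_2) = 78
Natural end conditions: m_0 = m_4 = 0.
Hence m_0 = 0, m_1 = 204/7, m_2 = -270/7, m_3 = 204/7, m_4 = 0.
On [1, 2], S(x) = 0 + 33/7·(x - 1) + 102/7·(x - 1)² - 79/7·(x - 1)³.
With (x - 1) = 1/2: S(3/2) = 257/56.

4.5893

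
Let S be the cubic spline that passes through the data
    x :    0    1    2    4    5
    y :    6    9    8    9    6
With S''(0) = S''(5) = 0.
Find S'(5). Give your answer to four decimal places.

Write M_i for S''(x_i). With h_i = 1, 1, 2, 1 and divided differences Δ_i = 3, -1, 1/2, -3, the continuity of S' gives the tridiagonal system
  1·M_0 + 4·M_1 + 1·M_2 = 6(Δ_1 - Δ_0) = -24
  1·M_1 + 6·M_2 + 2·M_3 = 6(Δ_2 - Δ_1) = 9
  2·M_2 + 6·M_3 + 1·M_4 = 6(Δ_3 - Δ_2) = -21
Natural end conditions: M_0 = M_4 = 0.
Solving the tridiagonal system: M_0 = 0, M_1 = -432/61, M_2 = 264/61, M_3 = -603/122, M_4 = 0.
On [4, 5], S'(x) = b_3 + 2c_3·(x - 4) + 3d_3·(x - 4)² with b_3 = Δ_3 - h_3(2M_3 + M_4)/6 = -165/122, c_3 = M_3/2 = -603/244, d_3 = (M_4 - M_3)/(6h_3) = 201/244. So S'(5) = -933/244.

-3.8238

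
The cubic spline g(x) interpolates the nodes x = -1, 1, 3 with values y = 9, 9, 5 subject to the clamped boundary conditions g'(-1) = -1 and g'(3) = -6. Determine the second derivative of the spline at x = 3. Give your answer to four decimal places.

Put σ_i = g'' at the i-th knot. Here h = (2, 2) and Δ = (0, -2), so the interior equations h_(i-1)·σ_(i-1) + 2(h_(i-1)+h_i)·σ_i + h_i·σ_(i+1) = 6(Δ_i − Δ_(i-1)) read
  2·σ_0 + 8·σ_1 + 2·σ_2 = 6(Δ_1 - Δ_0) = -12
Clamped end conditions give two more equations: 2h_0·σ_0 + h_0·σ_1 = 6(Δ_0 - g'(-1)) = 6 and h_1·σ_1 + 2h_1·σ_2 = 6(g'(3) - Δ_1) = -24.
Solving: σ_0 = 7/4, σ_1 = -1/2, σ_2 = -23/4.

-5.7500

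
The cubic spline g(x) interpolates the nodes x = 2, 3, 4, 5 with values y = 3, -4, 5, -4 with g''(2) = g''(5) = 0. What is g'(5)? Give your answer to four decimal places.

Write σ_i for g''(x_i). With h_i = 1, 1, 1 and divided differences Δ_i = -7, 9, -9, the continuity of g' gives the tridiagonal system
  1·σ_0 + 4·σ_1 + 1·σ_2 = 6(Δ_1 - Δ_0) = 96
  1·σ_1 + 4·σ_2 + 1·σ_3 = 6(Δ_2 - Δ_1) = -108
Natural end conditions: σ_0 = σ_3 = 0.
Solving: σ_0 = 0, σ_1 = 164/5, σ_2 = -176/5, σ_3 = 0.
On [4, 5], g'(x) = b_2 + 2c_2·(x - 4) + 3d_2·(x - 4)² with b_2 = Δ_2 - h_2(2σ_2 + σ_3)/6 = 41/15, c_2 = σ_2/2 = -88/5, d_2 = (σ_3 - σ_2)/(6h_2) = 88/15. So g'(5) = -223/15.

-14.8667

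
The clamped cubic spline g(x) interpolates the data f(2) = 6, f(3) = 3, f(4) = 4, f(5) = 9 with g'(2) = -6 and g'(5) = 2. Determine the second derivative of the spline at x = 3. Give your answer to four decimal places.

Put M_i = g'' at the i-th knot. Here h = (1, 1, 1) and Δ = (-3, 1, 5), so the interior equations h_(i-1)·M_(i-1) + 2(h_(i-1)+h_i)·M_i + h_i·M_(i+1) = 6(Δ_i − Δ_(i-1)) read
  1·M_0 + 4·M_1 + 1·M_2 = 6(Δ_1 - Δ_0) = 24
  1·M_1 + 4·M_2 + 1·M_3 = 6(Δ_2 - Δ_1) = 24
Clamped end conditions give two more equations: 2h_0·M_0 + h_0·M_1 = 6(Δ_0 - g'(2)) = 18 and h_2·M_2 + 2h_2·M_3 = 6(g'(5) - Δ_2) = -18.
Solving: M_0 = 122/15, M_1 = 26/15, M_2 = 134/15, M_3 = -202/15.

1.7333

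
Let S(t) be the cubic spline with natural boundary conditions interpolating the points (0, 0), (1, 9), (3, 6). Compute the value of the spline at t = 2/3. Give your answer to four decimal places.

6.6481

Write M_i for S''(x_i). With h_i = 1, 2 and divided differences Δ_i = 9, -3/2, the continuity of S' gives the tridiagonal system
  1·M_0 + 6·M_1 + 2·M_2 = 6(Δ_1 - Δ_0) = -63
Natural end conditions: M_0 = M_2 = 0.
Hence M_0 = 0, M_1 = -21/2, M_2 = 0.
On [0, 1], S(t) = 0 + 43/4·t + 0·t² - 7/4·t³.
With t = 2/3: S(2/3) = 359/54.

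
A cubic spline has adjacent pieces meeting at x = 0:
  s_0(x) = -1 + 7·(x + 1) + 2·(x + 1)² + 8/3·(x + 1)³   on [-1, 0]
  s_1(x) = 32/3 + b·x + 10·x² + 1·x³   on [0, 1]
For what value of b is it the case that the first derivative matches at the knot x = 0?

s_0'(x) = 7 + 4·(x + 1) + 8·(x + 1)², so s_0'(0) = 19. On the right, s_1'(0) = b, so b = 19.

19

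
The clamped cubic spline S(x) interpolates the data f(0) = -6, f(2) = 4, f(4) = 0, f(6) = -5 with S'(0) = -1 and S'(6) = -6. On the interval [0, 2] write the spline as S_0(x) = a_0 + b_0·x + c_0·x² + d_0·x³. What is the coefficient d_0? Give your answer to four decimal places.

-1.9583

Put M_i = S'' at the i-th knot. Here h = (2, 2, 2) and Δ = (5, -2, -5/2), so the interior equations h_(i-1)·M_(i-1) + 2(h_(i-1)+h_i)·M_i + h_i·M_(i+1) = 6(Δ_i − Δ_(i-1)) read
  2·M_0 + 8·M_1 + 2·M_2 = 6(Δ_1 - Δ_0) = -42
  2·M_1 + 8·M_2 + 2·M_3 = 6(Δ_2 - Δ_1) = -3
Clamped end conditions give two more equations: 2h_0·M_0 + h_0·M_1 = 6(Δ_0 - S'(0)) = 36 and h_2·M_2 + 2h_2·M_3 = 6(S'(6) - Δ_2) = -21.
Hence M_0 = 83/6, M_1 = -29/3, M_2 = 23/6, M_3 = -43/6.
On [0, 2], with S_0(x) = a_0 + b_0·x + c_0·x² + d_0·x³: c_0 = M_0/2 = 83/12, d_0 = (M_1 - M_0)/(6h_0) = -47/24, b_0 = Δ_0 - h_0(2M_0 + M_1)/6 = -1.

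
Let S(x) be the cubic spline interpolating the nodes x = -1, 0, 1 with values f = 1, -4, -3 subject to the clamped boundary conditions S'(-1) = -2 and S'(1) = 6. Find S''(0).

10

Put M_i = S'' at the i-th knot. Here h = (1, 1) and Δ = (-5, 1), so the interior equations h_(i-1)·M_(i-1) + 2(h_(i-1)+h_i)·M_i + h_i·M_(i+1) = 6(Δ_i − Δ_(i-1)) read
  1·M_0 + 4·M_1 + 1·M_2 = 6(Δ_1 - Δ_0) = 36
Clamped end conditions give two more equations: 2h_0·M_0 + h_0·M_1 = 6(Δ_0 - S'(-1)) = -18 and h_1·M_1 + 2h_1·M_2 = 6(S'(1) - Δ_1) = 30.
Solving: M_0 = -14, M_1 = 10, M_2 = 10.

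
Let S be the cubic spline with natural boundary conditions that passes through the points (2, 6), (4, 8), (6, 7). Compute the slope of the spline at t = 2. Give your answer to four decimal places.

1.3750

Write M_i for S''(x_i). With h_i = 2, 2 and divided differences Δ_i = 1, -1/2, the continuity of S' gives the tridiagonal system
  2·M_0 + 8·M_1 + 2·M_2 = 6(Δ_1 - Δ_0) = -9
Natural end conditions: M_0 = M_2 = 0.
Forward elimination and back-substitution give M_0 = 0, M_1 = -9/8, M_2 = 0.
On [2, 4], S'(t) = b_0 + 2c_0·(t - 2) + 3d_0·(t - 2)² with b_0 = Δ_0 - h_0(2M_0 + M_1)/6 = 11/8, c_0 = M_0/2 = 0, d_0 = (M_1 - M_0)/(6h_0) = -3/32. So S'(2) = 11/8.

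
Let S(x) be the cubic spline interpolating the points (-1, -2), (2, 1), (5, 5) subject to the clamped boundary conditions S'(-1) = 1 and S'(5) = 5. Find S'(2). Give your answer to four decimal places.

Put m_i = S'' at the i-th knot. Here h = (3, 3) and Δ = (1, 4/3), so the interior equations h_(i-1)·m_(i-1) + 2(h_(i-1)+h_i)·m_i + h_i·m_(i+1) = 6(Δ_i − Δ_(i-1)) read
  3·m_0 + 12·m_1 + 3·m_2 = 6(Δ_1 - Δ_0) = 2
Clamped end conditions give two more equations: 2h_0·m_0 + h_0·m_1 = 6(Δ_0 - S'(-1)) = 0 and h_1·m_1 + 2h_1·m_2 = 6(S'(5) - Δ_1) = 22.
Forward elimination and back-substitution give m_0 = 1/2, m_1 = -1, m_2 = 25/6.
On [2, 5], S'(x) = b_1 + 2c_1·(x - 2) + 3d_1·(x - 2)² with b_1 = Δ_1 - h_1(2m_1 + m_2)/6 = 1/4, c_1 = m_1/2 = -1/2, d_1 = (m_2 - m_1)/(6h_1) = 31/108. So S'(2) = 1/4.

0.2500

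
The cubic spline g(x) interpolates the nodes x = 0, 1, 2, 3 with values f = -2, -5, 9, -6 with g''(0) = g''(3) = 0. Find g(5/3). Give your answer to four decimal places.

Let M_i = g''(x_i). Step sizes h_i = 1, 1, 1; slopes of the chords Δ_i = (y_(i+1) - y_i)/h_i = -3, 14, -15.
  1·M_0 + 4·M_1 + 1·M_2 = 6(Δ_1 - Δ_0) = 102
  1·M_1 + 4·M_2 + 1·M_3 = 6(Δ_2 - Δ_1) = -174
Natural end conditions: M_0 = M_3 = 0.
Solving: M_0 = 0, M_1 = 194/5, M_2 = -266/5, M_3 = 0.
On [1, 2], g(x) = -5 + 149/15·(x - 1) + 97/5·(x - 1)² - 46/3·(x - 1)³.
With (x - 1) = 2/3: g(5/3) = 2309/405.

5.7012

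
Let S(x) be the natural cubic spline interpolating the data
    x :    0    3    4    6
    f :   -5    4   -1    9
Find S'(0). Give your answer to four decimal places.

Write σ_i for S''(x_i). With h_i = 3, 1, 2 and divided differences Δ_i = 3, -5, 5, the continuity of S' gives the tridiagonal system
  3·σ_0 + 8·σ_1 + 1·σ_2 = 6(Δ_1 - Δ_0) = -48
  1·σ_1 + 6·σ_2 + 2·σ_3 = 6(Δ_2 - Δ_1) = 60
Natural end conditions: σ_0 = σ_3 = 0.
Hence σ_0 = 0, σ_1 = -348/47, σ_2 = 528/47, σ_3 = 0.
On [0, 3], S'(x) = b_0 + 2c_0·x + 3d_0·x² with b_0 = Δ_0 - h_0(2σ_0 + σ_1)/6 = 315/47, c_0 = σ_0/2 = 0, d_0 = (σ_1 - σ_0)/(6h_0) = -58/141. So S'(0) = 315/47.

6.7021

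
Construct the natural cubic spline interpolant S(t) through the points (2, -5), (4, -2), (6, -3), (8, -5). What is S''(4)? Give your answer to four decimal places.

Write σ_i for S''(x_i). With h_i = 2, 2, 2 and divided differences Δ_i = 3/2, -1/2, -1, the continuity of S' gives the tridiagonal system
  2·σ_0 + 8·σ_1 + 2·σ_2 = 6(Δ_1 - Δ_0) = -12
  2·σ_1 + 8·σ_2 + 2·σ_3 = 6(Δ_2 - Δ_1) = -3
Natural end conditions: σ_0 = σ_3 = 0.
Solving the tridiagonal system: σ_0 = 0, σ_1 = -3/2, σ_2 = 0, σ_3 = 0.

-1.5000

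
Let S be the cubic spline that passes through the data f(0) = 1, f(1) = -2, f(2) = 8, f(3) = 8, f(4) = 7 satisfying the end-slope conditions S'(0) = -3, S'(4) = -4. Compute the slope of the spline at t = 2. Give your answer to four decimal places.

With m_i denoting the second derivative at x_i, h_i = 1, 1, 1, 1, and Δ_i = (y_(i+1) − y_i)/h_i = -3, 10, 0, -1:
  1·m_0 + 4·m_1 + 1·m_2 = 6(Δ_1 - Δ_0) = 78
  1·m_1 + 4·m_2 + 1·m_3 = 6(Δ_2 - Δ_1) = -60
  1·m_2 + 4·m_3 + 1·m_4 = 6(Δ_3 - Δ_2) = -6
Clamped end conditions give two more equations: 2h_0·m_0 + h_0·m_1 = 6(Δ_0 - S'(0)) = 0 and h_3·m_3 + 2h_3·m_4 = 6(S'(4) - Δ_3) = -18.
Solving the tridiagonal system: m_0 = -409/28, m_1 = 409/14, m_2 = -97/4, m_3 = 109/14, m_4 = -361/28.
On [2, 3], S'(t) = b_2 + 2c_2·(t - 2) + 3d_2·(t - 2)² with b_2 = Δ_2 - h_2(2m_2 + m_3)/6 = 95/14, c_2 = m_2/2 = -97/8, d_2 = (m_3 - m_2)/(6h_2) = 299/56. So S'(2) = 95/14.

6.7857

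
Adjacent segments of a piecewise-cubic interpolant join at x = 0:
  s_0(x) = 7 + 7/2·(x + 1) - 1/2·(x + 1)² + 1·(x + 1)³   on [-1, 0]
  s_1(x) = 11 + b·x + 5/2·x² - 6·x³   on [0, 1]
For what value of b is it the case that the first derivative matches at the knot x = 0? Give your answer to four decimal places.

5.5000

s_0'(x) = 7/2 - 1·(x + 1) + 3·(x + 1)², so s_0'(0) = 11/2. On the right, s_1'(0) = b, so b = 11/2.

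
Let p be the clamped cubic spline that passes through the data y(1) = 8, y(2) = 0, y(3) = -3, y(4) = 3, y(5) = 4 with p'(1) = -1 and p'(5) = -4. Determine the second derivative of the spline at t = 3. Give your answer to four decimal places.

Write σ_i for p''(x_i). With h_i = 1, 1, 1, 1 and divided differences Δ_i = -8, -3, 6, 1, the continuity of p' gives the tridiagonal system
  1·σ_0 + 4·σ_1 + 1·σ_2 = 6(Δ_1 - Δ_0) = 30
  1·σ_1 + 4·σ_2 + 1·σ_3 = 6(Δ_2 - Δ_1) = 54
  1·σ_2 + 4·σ_3 + 1·σ_4 = 6(Δ_3 - Δ_2) = -30
Clamped end conditions give two more equations: 2h_0·σ_0 + h_0·σ_1 = 6(Δ_0 - p'(1)) = -42 and h_3·σ_3 + 2h_3·σ_4 = 6(p'(5) - Δ_3) = -30.
Forward elimination and back-substitution give σ_0 = -741/28, σ_1 = 153/14, σ_2 = 51/4, σ_3 = -111/14, σ_4 = -309/28.

12.7500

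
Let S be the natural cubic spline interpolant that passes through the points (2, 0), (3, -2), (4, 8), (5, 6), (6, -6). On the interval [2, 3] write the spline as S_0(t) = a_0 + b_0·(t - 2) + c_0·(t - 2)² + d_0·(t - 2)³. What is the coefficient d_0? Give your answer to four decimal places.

Write M_i for S''(x_i). With h_i = 1, 1, 1, 1 and divided differences Δ_i = -2, 10, -2, -12, the continuity of S' gives the tridiagonal system
  1·M_0 + 4·M_1 + 1·M_2 = 6(Δ_1 - Δ_0) = 72
  1·M_1 + 4·M_2 + 1·M_3 = 6(Δ_2 - Δ_1) = -72
  1·M_2 + 4·M_3 + 1·M_4 = 6(Δ_3 - Δ_2) = -60
Natural end conditions: M_0 = M_4 = 0.
Forward elimination and back-substitution give M_0 = 0, M_1 = 327/14, M_2 = -150/7, M_3 = -135/14, M_4 = 0.
On [2, 3], with S_0(t) = a_0 + b_0·(t - 2) + c_0·(t - 2)² + d_0·(t - 2)³: c_0 = M_0/2 = 0, d_0 = (M_1 - M_0)/(6h_0) = 109/28, b_0 = Δ_0 - h_0(2M_0 + M_1)/6 = -165/28.

3.8929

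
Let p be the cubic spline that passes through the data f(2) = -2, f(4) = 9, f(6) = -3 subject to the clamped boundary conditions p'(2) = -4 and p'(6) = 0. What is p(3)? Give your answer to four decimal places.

Let M_i = p''(x_i). Step sizes h_i = 2, 2; slopes of the chords Δ_i = (y_(i+1) - y_i)/h_i = 11/2, -6.
  2·M_0 + 8·M_1 + 2·M_2 = 6(Δ_1 - Δ_0) = -69
Clamped end conditions give two more equations: 2h_0·M_0 + h_0·M_1 = 6(Δ_0 - p'(2)) = 57 and h_1·M_1 + 2h_1·M_2 = 6(p'(6) - Δ_1) = 36.
Forward elimination and back-substitution give M_0 = 191/8, M_1 = -77/4, M_2 = 149/8.
On [2, 4], p(x) = -2 - 4·(x - 2) + 191/16·(x - 2)² - 115/32·(x - 2)³.
With (x - 2) = 1: p(3) = 75/32.

2.3438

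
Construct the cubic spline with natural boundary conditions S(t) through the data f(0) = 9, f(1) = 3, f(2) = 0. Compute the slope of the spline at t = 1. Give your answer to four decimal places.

With m_i denoting the second derivative at x_i, h_i = 1, 1, and Δ_i = (y_(i+1) − y_i)/h_i = -6, -3:
  1·m_0 + 4·m_1 + 1·m_2 = 6(Δ_1 - Δ_0) = 18
Natural end conditions: m_0 = m_2 = 0.
Solving the tridiagonal system: m_0 = 0, m_1 = 9/2, m_2 = 0.
On [1, 2], S'(t) = b_1 + 2c_1·(t - 1) + 3d_1·(t - 1)² with b_1 = Δ_1 - h_1(2m_1 + m_2)/6 = -9/2, c_1 = m_1/2 = 9/4, d_1 = (m_2 - m_1)/(6h_1) = -3/4. So S'(1) = -9/2.

-4.5000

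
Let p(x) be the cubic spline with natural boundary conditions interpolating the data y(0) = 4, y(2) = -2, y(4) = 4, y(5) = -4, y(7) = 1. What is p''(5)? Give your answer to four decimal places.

13.1719

Let M_i = p''(x_i). Step sizes h_i = 2, 2, 1, 2; slopes of the chords Δ_i = (y_(i+1) - y_i)/h_i = -3, 3, -8, 5/2.
  2·M_0 + 8·M_1 + 2·M_2 = 6(Δ_1 - Δ_0) = 36
  2·M_1 + 6·M_2 + 1·M_3 = 6(Δ_2 - Δ_1) = -66
  1·M_2 + 6·M_3 + 2·M_4 = 6(Δ_3 - Δ_2) = 63
Natural end conditions: M_0 = M_4 = 0.
Solving the tridiagonal system: M_0 = 0, M_1 = 1089/128, M_2 = -513/32, M_3 = 843/64, M_4 = 0.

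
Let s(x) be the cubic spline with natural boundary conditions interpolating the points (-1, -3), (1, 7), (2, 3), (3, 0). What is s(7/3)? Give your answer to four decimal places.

Put M_i = s'' at the i-th knot. Here h = (2, 1, 1) and Δ = (5, -4, -3), so the interior equations h_(i-1)·M_(i-1) + 2(h_(i-1)+h_i)·M_i + h_i·M_(i+1) = 6(Δ_i − Δ_(i-1)) read
  2·M_0 + 6·M_1 + 1·M_2 = 6(Δ_1 - Δ_0) = -54
  1·M_1 + 4·M_2 + 1·M_3 = 6(Δ_2 - Δ_1) = 6
Natural end conditions: M_0 = M_3 = 0.
Solving the tridiagonal system: M_0 = 0, M_1 = -222/23, M_2 = 90/23, M_3 = 0.
On [2, 3], s(x) = 3 - 99/23·(x - 2) + 45/23·(x - 2)² - 15/23·(x - 2)³.
With (x - 2) = 1/3: s(7/3) = 364/207.

1.7585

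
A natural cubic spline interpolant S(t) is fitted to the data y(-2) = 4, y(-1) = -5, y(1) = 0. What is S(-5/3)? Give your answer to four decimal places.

0.4321

With σ_i denoting the second derivative at x_i, h_i = 1, 2, and Δ_i = (y_(i+1) − y_i)/h_i = -9, 5/2:
  1·σ_0 + 6·σ_1 + 2·σ_2 = 6(Δ_1 - Δ_0) = 69
Natural end conditions: σ_0 = σ_2 = 0.
Hence σ_0 = 0, σ_1 = 23/2, σ_2 = 0.
On [-2, -1], S(t) = 4 - 131/12·(t + 2) + 0·(t + 2)² + 23/12·(t + 2)³.
With (t + 2) = 1/3: S(-5/3) = 35/81.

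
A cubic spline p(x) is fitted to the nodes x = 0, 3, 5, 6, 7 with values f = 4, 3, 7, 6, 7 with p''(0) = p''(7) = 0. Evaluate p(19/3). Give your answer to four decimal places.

Write M_i for p''(x_i). With h_i = 3, 2, 1, 1 and divided differences Δ_i = -1/3, 2, -1, 1, the continuity of p' gives the tridiagonal system
  3·M_0 + 10·M_1 + 2·M_2 = 6(Δ_1 - Δ_0) = 14
  2·M_1 + 6·M_2 + 1·M_3 = 6(Δ_2 - Δ_1) = -18
  1·M_2 + 4·M_3 + 1·M_4 = 6(Δ_3 - Δ_2) = 12
Natural end conditions: M_0 = M_4 = 0.
Forward elimination and back-substitution give M_0 = 0, M_1 = 245/107, M_2 = -476/107, M_3 = 440/107, M_4 = 0.
On [6, 7], p(x) = 6 - 119/321·(x - 6) + 220/107·(x - 6)² - 220/321·(x - 6)³.
With (x - 6) = 1/3: p(19/3) = 52691/8667.

6.0795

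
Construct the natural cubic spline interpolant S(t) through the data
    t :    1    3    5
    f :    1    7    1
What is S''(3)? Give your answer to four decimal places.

Put M_i = S'' at the i-th knot. Here h = (2, 2) and Δ = (3, -3), so the interior equations h_(i-1)·M_(i-1) + 2(h_(i-1)+h_i)·M_i + h_i·M_(i+1) = 6(Δ_i − Δ_(i-1)) read
  2·M_0 + 8·M_1 + 2·M_2 = 6(Δ_1 - Δ_0) = -36
Natural end conditions: M_0 = M_2 = 0.
Hence M_0 = 0, M_1 = -9/2, M_2 = 0.

-4.5000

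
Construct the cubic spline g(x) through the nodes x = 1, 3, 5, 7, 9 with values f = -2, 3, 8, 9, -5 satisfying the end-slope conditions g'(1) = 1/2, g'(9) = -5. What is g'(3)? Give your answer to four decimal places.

With M_i denoting the second derivative at x_i, h_i = 2, 2, 2, 2, and Δ_i = (y_(i+1) − y_i)/h_i = 5/2, 5/2, 1/2, -7:
  2·M_0 + 8·M_1 + 2·M_2 = 6(Δ_1 - Δ_0) = 0
  2·M_1 + 8·M_2 + 2·M_3 = 6(Δ_2 - Δ_1) = -12
  2·M_2 + 8·M_3 + 2·M_4 = 6(Δ_3 - Δ_2) = -45
Clamped end conditions give two more equations: 2h_0·M_0 + h_0·M_1 = 6(Δ_0 - g'(1)) = 12 and h_3·M_3 + 2h_3·M_4 = 6(g'(9) - Δ_3) = 12.
Hence M_0 = 197/56, M_1 = -29/28, M_2 = 5/8, M_3 = -209/28, M_4 = 377/56.
On [3, 5], g'(x) = b_1 + 2c_1·(x - 3) + 3d_1·(x - 3)² with b_1 = Δ_1 - h_1(2M_1 + M_2)/6 = 167/56, c_1 = M_1/2 = -29/56, d_1 = (M_2 - M_1)/(6h_1) = 31/224. So g'(3) = 167/56.

2.9821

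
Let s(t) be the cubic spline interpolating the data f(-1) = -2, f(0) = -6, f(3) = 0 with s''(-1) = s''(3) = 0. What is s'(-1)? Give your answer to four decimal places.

-4.7500

With m_i denoting the second derivative at x_i, h_i = 1, 3, and Δ_i = (y_(i+1) − y_i)/h_i = -4, 2:
  1·m_0 + 8·m_1 + 3·m_2 = 6(Δ_1 - Δ_0) = 36
Natural end conditions: m_0 = m_2 = 0.
Forward elimination and back-substitution give m_0 = 0, m_1 = 9/2, m_2 = 0.
On [-1, 0], s'(t) = b_0 + 2c_0·(t + 1) + 3d_0·(t + 1)² with b_0 = Δ_0 - h_0(2m_0 + m_1)/6 = -19/4, c_0 = m_0/2 = 0, d_0 = (m_1 - m_0)/(6h_0) = 3/4. So s'(-1) = -19/4.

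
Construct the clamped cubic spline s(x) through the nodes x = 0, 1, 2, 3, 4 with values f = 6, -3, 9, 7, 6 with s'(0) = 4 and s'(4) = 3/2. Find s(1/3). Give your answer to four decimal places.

4.3327

Let M_i = s''(x_i). Step sizes h_i = 1, 1, 1, 1; slopes of the chords Δ_i = (y_(i+1) - y_i)/h_i = -9, 12, -2, -1.
  1·M_0 + 4·M_1 + 1·M_2 = 6(Δ_1 - Δ_0) = 126
  1·M_1 + 4·M_2 + 1·M_3 = 6(Δ_2 - Δ_1) = -84
  1·M_2 + 4·M_3 + 1·M_4 = 6(Δ_3 - Δ_2) = 6
Clamped end conditions give two more equations: 2h_0·M_0 + h_0·M_1 = 6(Δ_0 - s'(0)) = -78 and h_3·M_3 + 2h_3·M_4 = 6(s'(4) - Δ_3) = 15.
Forward elimination and back-substitution give M_0 = -3809/56, M_1 = 1625/28, M_2 = -305/8, M_3 = 293/28, M_4 = 127/56.
On [0, 1], s(x) = 6 + 4·x - 3809/112·x² + 2353/112·x³.
With x = 1/3: s(1/3) = 6551/1512.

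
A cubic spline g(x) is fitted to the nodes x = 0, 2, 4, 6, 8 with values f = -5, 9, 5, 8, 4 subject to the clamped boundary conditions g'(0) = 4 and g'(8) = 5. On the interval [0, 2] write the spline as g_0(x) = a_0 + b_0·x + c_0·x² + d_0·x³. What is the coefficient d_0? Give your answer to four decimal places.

Let σ_i = g''(x_i). Step sizes h_i = 2, 2, 2, 2; slopes of the chords Δ_i = (y_(i+1) - y_i)/h_i = 7, -2, 3/2, -2.
  2·σ_0 + 8·σ_1 + 2·σ_2 = 6(Δ_1 - Δ_0) = -54
  2·σ_1 + 8·σ_2 + 2·σ_3 = 6(Δ_2 - Δ_1) = 21
  2·σ_2 + 8·σ_3 + 2·σ_4 = 6(Δ_3 - Δ_2) = -21
Clamped end conditions give two more equations: 2h_0·σ_0 + h_0·σ_1 = 6(Δ_0 - g'(0)) = 18 and h_3·σ_3 + 2h_3·σ_4 = 6(g'(8) - Δ_3) = 42.
Forward elimination and back-substitution give σ_0 = 161/16, σ_1 = -89/8, σ_2 = 119/16, σ_3 = -65/8, σ_4 = 233/16.
On [0, 2], with g_0(x) = a_0 + b_0·x + c_0·x² + d_0·x³: c_0 = σ_0/2 = 161/32, d_0 = (σ_1 - σ_0)/(6h_0) = -113/64, b_0 = Δ_0 - h_0(2σ_0 + σ_1)/6 = 4.

-1.7656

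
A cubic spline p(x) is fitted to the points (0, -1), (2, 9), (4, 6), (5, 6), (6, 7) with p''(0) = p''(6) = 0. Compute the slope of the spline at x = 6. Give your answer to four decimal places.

1.1131

With m_i denoting the second derivative at x_i, h_i = 2, 2, 1, 1, and Δ_i = (y_(i+1) − y_i)/h_i = 5, -3/2, 0, 1:
  2·m_0 + 8·m_1 + 2·m_2 = 6(Δ_1 - Δ_0) = -39
  2·m_1 + 6·m_2 + 1·m_3 = 6(Δ_2 - Δ_1) = 9
  1·m_2 + 4·m_3 + 1·m_4 = 6(Δ_3 - Δ_2) = 6
Natural end conditions: m_0 = m_4 = 0.
Solving: m_0 = 0, m_1 = -319/56, m_2 = 23/7, m_3 = 19/28, m_4 = 0.
On [5, 6], p'(x) = b_3 + 2c_3·(x - 5) + 3d_3·(x - 5)² with b_3 = Δ_3 - h_3(2m_3 + m_4)/6 = 65/84, c_3 = m_3/2 = 19/56, d_3 = (m_4 - m_3)/(6h_3) = -19/168. So p'(6) = 187/168.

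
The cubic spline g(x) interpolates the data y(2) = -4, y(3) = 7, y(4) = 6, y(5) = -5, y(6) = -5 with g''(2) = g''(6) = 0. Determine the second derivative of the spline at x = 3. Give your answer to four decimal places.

With M_i denoting the second derivative at x_i, h_i = 1, 1, 1, 1, and Δ_i = (y_(i+1) − y_i)/h_i = 11, -1, -11, 0:
  1·M_0 + 4·M_1 + 1·M_2 = 6(Δ_1 - Δ_0) = -72
  1·M_1 + 4·M_2 + 1·M_3 = 6(Δ_2 - Δ_1) = -60
  1·M_2 + 4·M_3 + 1·M_4 = 6(Δ_3 - Δ_2) = 66
Natural end conditions: M_0 = M_4 = 0.
Solving: M_0 = 0, M_1 = -387/28, M_2 = -117/7, M_3 = 579/28, M_4 = 0.

-13.8214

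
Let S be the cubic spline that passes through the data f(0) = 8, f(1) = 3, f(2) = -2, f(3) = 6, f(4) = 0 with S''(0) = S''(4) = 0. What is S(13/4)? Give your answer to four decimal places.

6.0352

Put M_i = S'' at the i-th knot. Here h = (1, 1, 1, 1) and Δ = (-5, -5, 8, -6), so the interior equations h_(i-1)·M_(i-1) + 2(h_(i-1)+h_i)·M_i + h_i·M_(i+1) = 6(Δ_i − Δ_(i-1)) read
  1·M_0 + 4·M_1 + 1·M_2 = 6(Δ_1 - Δ_0) = 0
  1·M_1 + 4·M_2 + 1·M_3 = 6(Δ_2 - Δ_1) = 78
  1·M_2 + 4·M_3 + 1·M_4 = 6(Δ_3 - Δ_2) = -84
Natural end conditions: M_0 = M_4 = 0.
Solving the tridiagonal system: M_0 = 0, M_1 = -99/14, M_2 = 198/7, M_3 = -393/14, M_4 = 0.
On [3, 4], S(x) = 6 + 47/14·(x - 3) - 393/28·(x - 3)² + 131/28·(x - 3)³.
With (x - 3) = 1/4: S(13/4) = 1545/256.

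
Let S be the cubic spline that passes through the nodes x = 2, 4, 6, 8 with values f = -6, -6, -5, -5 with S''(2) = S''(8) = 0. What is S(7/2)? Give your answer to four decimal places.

-6.1094

Write M_i for S''(x_i). With h_i = 2, 2, 2 and divided differences Δ_i = 0, 1/2, 0, the continuity of S' gives the tridiagonal system
  2·M_0 + 8·M_1 + 2·M_2 = 6(Δ_1 - Δ_0) = 3
  2·M_1 + 8·M_2 + 2·M_3 = 6(Δ_2 - Δ_1) = -3
Natural end conditions: M_0 = M_3 = 0.
Solving the tridiagonal system: M_0 = 0, M_1 = 1/2, M_2 = -1/2, M_3 = 0.
On [2, 4], S(x) = -6 - 1/6·(x - 2) + 0·(x - 2)² + 1/24·(x - 2)³.
With (x - 2) = 3/2: S(7/2) = -391/64.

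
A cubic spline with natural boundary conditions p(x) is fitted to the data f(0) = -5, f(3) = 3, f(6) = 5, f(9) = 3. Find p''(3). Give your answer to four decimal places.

Write m_i for p''(x_i). With h_i = 3, 3, 3 and divided differences Δ_i = 8/3, 2/3, -2/3, the continuity of p' gives the tridiagonal system
  3·m_0 + 12·m_1 + 3·m_2 = 6(Δ_1 - Δ_0) = -12
  3·m_1 + 12·m_2 + 3·m_3 = 6(Δ_2 - Δ_1) = -8
Natural end conditions: m_0 = m_3 = 0.
Forward elimination and back-substitution give m_0 = 0, m_1 = -8/9, m_2 = -4/9, m_3 = 0.

-0.8889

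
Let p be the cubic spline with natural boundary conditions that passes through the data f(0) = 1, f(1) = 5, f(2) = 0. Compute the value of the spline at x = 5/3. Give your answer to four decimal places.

Write M_i for p''(x_i). With h_i = 1, 1 and divided differences Δ_i = 4, -5, the continuity of p' gives the tridiagonal system
  1·M_0 + 4·M_1 + 1·M_2 = 6(Δ_1 - Δ_0) = -54
Natural end conditions: M_0 = M_2 = 0.
Hence M_0 = 0, M_1 = -27/2, M_2 = 0.
On [1, 2], p(x) = 5 - 1/2·(x - 1) - 27/4·(x - 1)² + 9/4·(x - 1)³.
With (x - 1) = 2/3: p(5/3) = 7/3.

2.3333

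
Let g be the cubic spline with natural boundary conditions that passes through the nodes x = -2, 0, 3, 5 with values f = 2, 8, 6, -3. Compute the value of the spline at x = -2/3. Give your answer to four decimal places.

Write σ_i for g''(x_i). With h_i = 2, 3, 2 and divided differences Δ_i = 3, -2/3, -9/2, the continuity of g' gives the tridiagonal system
  2·σ_0 + 10·σ_1 + 3·σ_2 = 6(Δ_1 - Δ_0) = -22
  3·σ_1 + 10·σ_2 + 2·σ_3 = 6(Δ_2 - Δ_1) = -23
Natural end conditions: σ_0 = σ_3 = 0.
Forward elimination and back-substitution give σ_0 = 0, σ_1 = -151/91, σ_2 = -164/91, σ_3 = 0.
On [-2, 0], g(x) = 2 + 970/273·(x + 2) + 0·(x + 2)² - 151/1092·(x + 2)³.
With (x + 2) = 4/3: g(-2/3) = 47246/7371.

6.4097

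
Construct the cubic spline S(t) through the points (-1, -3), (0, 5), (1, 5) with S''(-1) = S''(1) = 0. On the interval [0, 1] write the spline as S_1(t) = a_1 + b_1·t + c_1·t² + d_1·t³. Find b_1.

4

Write σ_i for S''(x_i). With h_i = 1, 1 and divided differences Δ_i = 8, 0, the continuity of S' gives the tridiagonal system
  1·σ_0 + 4·σ_1 + 1·σ_2 = 6(Δ_1 - Δ_0) = -48
Natural end conditions: σ_0 = σ_2 = 0.
Solving: σ_0 = 0, σ_1 = -12, σ_2 = 0.
On [0, 1], with S_1(t) = a_1 + b_1·t + c_1·t² + d_1·t³: c_1 = σ_1/2 = -6, d_1 = (σ_2 - σ_1)/(6h_1) = 2, b_1 = Δ_1 - h_1(2σ_1 + σ_2)/6 = 4.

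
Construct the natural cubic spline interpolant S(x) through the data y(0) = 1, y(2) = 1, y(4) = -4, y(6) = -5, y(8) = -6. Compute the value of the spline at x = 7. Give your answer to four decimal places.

-5.3594

Write M_i for S''(x_i). With h_i = 2, 2, 2, 2 and divided differences Δ_i = 0, -5/2, -1/2, -1/2, the continuity of S' gives the tridiagonal system
  2·M_0 + 8·M_1 + 2·M_2 = 6(Δ_1 - Δ_0) = -15
  2·M_1 + 8·M_2 + 2·M_3 = 6(Δ_2 - Δ_1) = 12
  2·M_2 + 8·M_3 + 2·M_4 = 6(Δ_3 - Δ_2) = 0
Natural end conditions: M_0 = M_4 = 0.
Hence M_0 = 0, M_1 = -39/16, M_2 = 9/4, M_3 = -9/16, M_4 = 0.
On [6, 8], S(x) = -5 - 1/8·(x - 6) - 9/32·(x - 6)² + 3/64·(x - 6)³.
With (x - 6) = 1: S(7) = -343/64.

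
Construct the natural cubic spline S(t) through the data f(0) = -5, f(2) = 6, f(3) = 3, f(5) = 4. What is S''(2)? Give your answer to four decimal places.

-9.3429

Put M_i = S'' at the i-th knot. Here h = (2, 1, 2) and Δ = (11/2, -3, 1/2), so the interior equations h_(i-1)·M_(i-1) + 2(h_(i-1)+h_i)·M_i + h_i·M_(i+1) = 6(Δ_i − Δ_(i-1)) read
  2·M_0 + 6·M_1 + 1·M_2 = 6(Δ_1 - Δ_0) = -51
  1·M_1 + 6·M_2 + 2·M_3 = 6(Δ_2 - Δ_1) = 21
Natural end conditions: M_0 = M_3 = 0.
Solving: M_0 = 0, M_1 = -327/35, M_2 = 177/35, M_3 = 0.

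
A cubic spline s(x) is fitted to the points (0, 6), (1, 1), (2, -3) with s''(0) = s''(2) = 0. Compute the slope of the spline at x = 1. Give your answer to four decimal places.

-4.5000

Let m_i = s''(x_i). Step sizes h_i = 1, 1; slopes of the chords Δ_i = (y_(i+1) - y_i)/h_i = -5, -4.
  1·m_0 + 4·m_1 + 1·m_2 = 6(Δ_1 - Δ_0) = 6
Natural end conditions: m_0 = m_2 = 0.
Forward elimination and back-substitution give m_0 = 0, m_1 = 3/2, m_2 = 0.
On [1, 2], s'(x) = b_1 + 2c_1·(x - 1) + 3d_1·(x - 1)² with b_1 = Δ_1 - h_1(2m_1 + m_2)/6 = -9/2, c_1 = m_1/2 = 3/4, d_1 = (m_2 - m_1)/(6h_1) = -1/4. So s'(1) = -9/2.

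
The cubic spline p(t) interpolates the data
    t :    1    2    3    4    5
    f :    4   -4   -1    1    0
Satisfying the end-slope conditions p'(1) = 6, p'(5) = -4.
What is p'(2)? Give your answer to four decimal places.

-6.5714

Let m_i = p''(x_i). Step sizes h_i = 1, 1, 1, 1; slopes of the chords Δ_i = (y_(i+1) - y_i)/h_i = -8, 3, 2, -1.
  1·m_0 + 4·m_1 + 1·m_2 = 6(Δ_1 - Δ_0) = 66
  1·m_1 + 4·m_2 + 1·m_3 = 6(Δ_2 - Δ_1) = -6
  1·m_2 + 4·m_3 + 1·m_4 = 6(Δ_3 - Δ_2) = -18
Clamped end conditions give two more equations: 2h_0·m_0 + h_0·m_1 = 6(Δ_0 - p'(1)) = -84 and h_3·m_3 + 2h_3·m_4 = 6(p'(5) - Δ_3) = -18.
Solving: m_0 = -412/7, m_1 = 236/7, m_2 = -10, m_3 = 2/7, m_4 = -64/7.
On [2, 3], p'(t) = b_1 + 2c_1·(t - 2) + 3d_1·(t - 2)² with b_1 = Δ_1 - h_1(2m_1 + m_2)/6 = -46/7, c_1 = m_1/2 = 118/7, d_1 = (m_2 - m_1)/(6h_1) = -51/7. So p'(2) = -46/7.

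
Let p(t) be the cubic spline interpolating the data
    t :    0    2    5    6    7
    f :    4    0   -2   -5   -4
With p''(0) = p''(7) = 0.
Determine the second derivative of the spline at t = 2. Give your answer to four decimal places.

1.7810

Put M_i = p'' at the i-th knot. Here h = (2, 3, 1, 1) and Δ = (-2, -2/3, -3, 1), so the interior equations h_(i-1)·M_(i-1) + 2(h_(i-1)+h_i)·M_i + h_i·M_(i+1) = 6(Δ_i − Δ_(i-1)) read
  2·M_0 + 10·M_1 + 3·M_2 = 6(Δ_1 - Δ_0) = 8
  3·M_1 + 8·M_2 + 1·M_3 = 6(Δ_2 - Δ_1) = -14
  1·M_2 + 4·M_3 + 1·M_4 = 6(Δ_3 - Δ_2) = 24
Natural end conditions: M_0 = M_4 = 0.
Forward elimination and back-substitution give M_0 = 0, M_1 = 244/137, M_2 = -448/137, M_3 = 934/137, M_4 = 0.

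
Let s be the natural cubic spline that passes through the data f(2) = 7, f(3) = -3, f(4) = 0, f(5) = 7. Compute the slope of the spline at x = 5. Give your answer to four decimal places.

Put M_i = s'' at the i-th knot. Here h = (1, 1, 1) and Δ = (-10, 3, 7), so the interior equations h_(i-1)·M_(i-1) + 2(h_(i-1)+h_i)·M_i + h_i·M_(i+1) = 6(Δ_i − Δ_(i-1)) read
  1·M_0 + 4·M_1 + 1·M_2 = 6(Δ_1 - Δ_0) = 78
  1·M_1 + 4·M_2 + 1·M_3 = 6(Δ_2 - Δ_1) = 24
Natural end conditions: M_0 = M_3 = 0.
Solving: M_0 = 0, M_1 = 96/5, M_2 = 6/5, M_3 = 0.
On [4, 5], s'(x) = b_2 + 2c_2·(x - 4) + 3d_2·(x - 4)² with b_2 = Δ_2 - h_2(2M_2 + M_3)/6 = 33/5, c_2 = M_2/2 = 3/5, d_2 = (M_3 - M_2)/(6h_2) = -1/5. So s'(5) = 36/5.

7.2000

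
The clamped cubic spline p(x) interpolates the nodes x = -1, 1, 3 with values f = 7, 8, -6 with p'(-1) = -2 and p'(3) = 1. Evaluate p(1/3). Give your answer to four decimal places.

8.8148

Put M_i = p'' at the i-th knot. Here h = (2, 2) and Δ = (1/2, -7), so the interior equations h_(i-1)·M_(i-1) + 2(h_(i-1)+h_i)·M_i + h_i·M_(i+1) = 6(Δ_i − Δ_(i-1)) read
  2·M_0 + 8·M_1 + 2·M_2 = 6(Δ_1 - Δ_0) = -45
Clamped end conditions give two more equations: 2h_0·M_0 + h_0·M_1 = 6(Δ_0 - p'(-1)) = 15 and h_1·M_1 + 2h_1·M_2 = 6(p'(3) - Δ_1) = 48.
Forward elimination and back-substitution give M_0 = 81/8, M_1 = -51/4, M_2 = 147/8.
On [-1, 1], p(x) = 7 - 2·(x + 1) + 81/16·(x + 1)² - 61/32·(x + 1)³.
With (x + 1) = 4/3: p(1/3) = 238/27.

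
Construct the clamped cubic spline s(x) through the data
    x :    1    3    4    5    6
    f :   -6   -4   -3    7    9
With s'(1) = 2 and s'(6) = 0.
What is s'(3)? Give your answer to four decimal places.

-1.0610

Put σ_i = s'' at the i-th knot. Here h = (2, 1, 1, 1) and Δ = (1, 1, 10, 2), so the interior equations h_(i-1)·σ_(i-1) + 2(h_(i-1)+h_i)·σ_i + h_i·σ_(i+1) = 6(Δ_i − Δ_(i-1)) read
  2·σ_0 + 6·σ_1 + 1·σ_2 = 6(Δ_1 - Δ_0) = 0
  1·σ_1 + 4·σ_2 + 1·σ_3 = 6(Δ_2 - Δ_1) = 54
  1·σ_2 + 4·σ_3 + 1·σ_4 = 6(Δ_3 - Δ_2) = -48
Clamped end conditions give two more equations: 2h_0·σ_0 + h_0·σ_1 = 6(Δ_0 - s'(1)) = -6 and h_3·σ_3 + 2h_3·σ_4 = 6(s'(6) - Δ_3) = -12.
Hence σ_0 = 5/82, σ_1 = -128/41, σ_2 = 763/41, σ_3 = -710/41, σ_4 = 109/41.
On [3, 4], s'(x) = b_1 + 2c_1·(x - 3) + 3d_1·(x - 3)² with b_1 = Δ_1 - h_1(2σ_1 + σ_2)/6 = -87/82, c_1 = σ_1/2 = -64/41, d_1 = (σ_2 - σ_1)/(6h_1) = 297/82. So s'(3) = -87/82.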